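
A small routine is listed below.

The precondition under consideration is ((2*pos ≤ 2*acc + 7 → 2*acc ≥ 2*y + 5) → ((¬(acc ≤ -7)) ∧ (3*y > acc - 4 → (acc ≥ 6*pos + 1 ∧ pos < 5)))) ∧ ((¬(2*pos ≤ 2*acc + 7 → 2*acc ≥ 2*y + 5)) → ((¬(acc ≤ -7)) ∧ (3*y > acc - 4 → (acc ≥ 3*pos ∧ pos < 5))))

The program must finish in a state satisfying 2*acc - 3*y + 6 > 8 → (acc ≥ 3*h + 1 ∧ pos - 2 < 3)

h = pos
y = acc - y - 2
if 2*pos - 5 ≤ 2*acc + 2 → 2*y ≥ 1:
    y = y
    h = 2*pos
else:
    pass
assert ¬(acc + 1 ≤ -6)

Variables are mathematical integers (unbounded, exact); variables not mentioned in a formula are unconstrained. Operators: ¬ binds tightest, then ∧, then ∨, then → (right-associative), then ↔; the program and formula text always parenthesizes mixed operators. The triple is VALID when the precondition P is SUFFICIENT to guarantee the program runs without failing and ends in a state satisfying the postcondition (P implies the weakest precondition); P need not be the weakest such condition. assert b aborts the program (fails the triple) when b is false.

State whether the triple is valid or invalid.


Working backward. After the program, the postcondition 2*acc - 3*y + 6 > 8 → (acc ≥ 3*h + 1 ∧ pos - 2 < 3) must hold; in canonical form it is 2*acc > 3*y + 2 → (acc ≥ 3*h + 1 ∧ pos < 5).
Before assert ¬(acc + 1 ≤ -6): (¬(acc ≤ -7)) ∧ (2*acc > 3*y + 2 → (acc ≥ 3*h + 1 ∧ pos < 5))
Then branch requires (¬(acc ≤ -7)) ∧ (2*acc > 3*y + 2 → (acc ≥ 6*pos + 1 ∧ pos < 5)); else branch requires (¬(acc ≤ -7)) ∧ (2*acc > 3*y + 2 → (acc ≥ 3*h + 1 ∧ pos < 5)).
Before the if: ((2*pos ≤ 2*acc + 7 → 2*y ≥ 1) → ((¬(acc ≤ -7)) ∧ (2*acc > 3*y + 2 → (acc ≥ 6*pos + 1 ∧ pos < 5)))) ∧ ((¬(2*pos ≤ 2*acc + 7 → 2*y ≥ 1)) → ((¬(acc ≤ -7)) ∧ (2*acc > 3*y + 2 → (acc ≥ 3*h + 1 ∧ pos < 5))))
Before y := acc - y - 2: ((2*pos ≤ 2*acc + 7 → 2*acc ≥ 2*y + 5) → ((¬(acc ≤ -7)) ∧ (3*y > acc - 4 → (acc ≥ 6*pos + 1 ∧ pos < 5)))) ∧ ((¬(2*pos ≤ 2*acc + 7 → 2*acc ≥ 2*y + 5)) → ((¬(acc ≤ -7)) ∧ (3*y > acc - 4 → (acc ≥ 3*h + 1 ∧ pos < 5))))
Before h := pos: ((2*pos ≤ 2*acc + 7 → 2*acc ≥ 2*y + 5) → ((¬(acc ≤ -7)) ∧ (3*y > acc - 4 → (acc ≥ 6*pos + 1 ∧ pos < 5)))) ∧ ((¬(2*pos ≤ 2*acc + 7 → 2*acc ≥ 2*y + 5)) → ((¬(acc ≤ -7)) ∧ (3*y > acc - 4 → (acc ≥ 3*pos + 1 ∧ pos < 5))))
The weakest precondition is ((2*pos ≤ 2*acc + 7 → 2*acc ≥ 2*y + 5) → ((¬(acc ≤ -7)) ∧ (3*y > acc - 4 → (acc ≥ 6*pos + 1 ∧ pos < 5)))) ∧ ((¬(2*pos ≤ 2*acc + 7 → 2*acc ≥ 2*y + 5)) → ((¬(acc ≤ -7)) ∧ (3*y > acc - 4 → (acc ≥ 3*pos + 1 ∧ pos < 5)))).
Check whether ((2*pos ≤ 2*acc + 7 → 2*acc ≥ 2*y + 5) → ((¬(acc ≤ -7)) ∧ (3*y > acc - 4 → (acc ≥ 6*pos + 1 ∧ pos < 5)))) ∧ ((¬(2*pos ≤ 2*acc + 7 → 2*acc ≥ 2*y + 5)) → ((¬(acc ≤ -7)) ∧ (3*y > acc - 4 → (acc ≥ 3*pos ∧ pos < 5)))) implies it.
Countermodel: at the initial state acc = 0, pos = 0, y = 0, the precondition holds but the weakest precondition fails.
Answer: invalid


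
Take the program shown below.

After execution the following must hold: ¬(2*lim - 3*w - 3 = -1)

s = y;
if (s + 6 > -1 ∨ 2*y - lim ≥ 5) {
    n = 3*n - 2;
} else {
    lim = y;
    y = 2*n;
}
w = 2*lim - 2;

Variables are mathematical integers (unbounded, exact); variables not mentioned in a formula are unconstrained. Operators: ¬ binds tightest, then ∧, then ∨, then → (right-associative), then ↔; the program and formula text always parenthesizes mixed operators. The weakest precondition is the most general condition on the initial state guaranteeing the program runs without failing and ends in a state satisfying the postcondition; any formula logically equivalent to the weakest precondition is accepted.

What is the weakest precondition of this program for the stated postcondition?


Working backward. After the program, the postcondition ¬(2*lim - 3*w - 3 = -1) must hold; in canonical form it is ¬(2*lim = 3*w + 2).
Before w := 2*lim - 2: ¬(4*lim = 4)
Then branch requires ¬(4*lim = 4); else branch requires ¬(4*y = 4).
Before the if: ((s > -7 ∨ 2*y ≥ lim + 5) → (¬(4*lim = 4))) ∧ ((¬(s > -7 ∨ 2*y ≥ lim + 5)) → (¬(4*y = 4)))
Before s := y: ((y > -7 ∨ 2*y ≥ lim + 5) → (¬(4*lim = 4))) ∧ ((¬(y > -7 ∨ 2*y ≥ lim + 5)) → (¬(4*y = 4)))
Answer: WP = ((y > -7 ∨ 2*y ≥ lim + 5) → (¬(4*lim = 4))) ∧ ((¬(y > -7 ∨ 2*y ≥ lim + 5)) → (¬(4*y = 4)))


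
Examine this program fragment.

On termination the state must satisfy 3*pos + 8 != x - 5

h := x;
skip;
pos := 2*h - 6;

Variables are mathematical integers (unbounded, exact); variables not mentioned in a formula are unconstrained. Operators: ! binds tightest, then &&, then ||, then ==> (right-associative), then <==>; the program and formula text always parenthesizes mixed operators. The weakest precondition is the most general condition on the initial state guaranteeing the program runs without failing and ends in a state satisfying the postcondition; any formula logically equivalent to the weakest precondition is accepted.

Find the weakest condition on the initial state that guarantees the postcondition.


Working backward. After the program, the postcondition 3*pos + 8 != x - 5 must hold; in canonical form it is 3*pos != x - 13.
Before pos := 2*h - 6: 6*h != x + 5
Before skip: 6*h != x + 5
Before h := x: 5*x != 5
Answer: WP = 5*x != 5


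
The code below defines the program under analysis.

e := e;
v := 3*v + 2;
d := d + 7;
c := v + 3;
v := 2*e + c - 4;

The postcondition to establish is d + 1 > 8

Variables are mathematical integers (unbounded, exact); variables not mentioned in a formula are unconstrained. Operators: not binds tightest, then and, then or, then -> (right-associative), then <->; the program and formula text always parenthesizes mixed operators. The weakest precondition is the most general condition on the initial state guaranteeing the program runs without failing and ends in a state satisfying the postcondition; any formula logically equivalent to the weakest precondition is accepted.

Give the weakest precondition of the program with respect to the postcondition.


Working backward. After the program, the postcondition d + 1 > 8 must hold; in canonical form it is d > 7.
Before v := 2*e + c - 4: d > 7
Before c := v + 3: d > 7
Before d := d + 7: d > 0
Before v := 3*v + 2: d > 0
Before e := e: d > 0
Answer: WP = d > 0


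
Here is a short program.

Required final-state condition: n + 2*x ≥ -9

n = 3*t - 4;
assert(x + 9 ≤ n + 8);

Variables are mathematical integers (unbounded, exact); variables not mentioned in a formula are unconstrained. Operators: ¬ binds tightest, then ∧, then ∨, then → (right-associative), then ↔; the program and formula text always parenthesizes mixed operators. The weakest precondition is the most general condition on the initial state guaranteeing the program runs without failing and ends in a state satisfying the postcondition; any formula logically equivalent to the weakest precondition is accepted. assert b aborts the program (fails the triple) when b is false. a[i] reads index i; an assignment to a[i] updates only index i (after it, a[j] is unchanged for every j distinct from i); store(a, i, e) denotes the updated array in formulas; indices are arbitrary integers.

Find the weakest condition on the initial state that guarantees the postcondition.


Working backward. After the program, n + 2*x ≥ -9 must hold.
Before assert x + 9 ≤ n + 8: x ≤ n - 1 ∧ n + 2*x ≥ -9
Before n := 3*t - 4: x ≤ 3*t - 5 ∧ 3*t + 2*x ≥ -5
Answer: WP = x ≤ 3*t - 5 ∧ 3*t + 2*x ≥ -5


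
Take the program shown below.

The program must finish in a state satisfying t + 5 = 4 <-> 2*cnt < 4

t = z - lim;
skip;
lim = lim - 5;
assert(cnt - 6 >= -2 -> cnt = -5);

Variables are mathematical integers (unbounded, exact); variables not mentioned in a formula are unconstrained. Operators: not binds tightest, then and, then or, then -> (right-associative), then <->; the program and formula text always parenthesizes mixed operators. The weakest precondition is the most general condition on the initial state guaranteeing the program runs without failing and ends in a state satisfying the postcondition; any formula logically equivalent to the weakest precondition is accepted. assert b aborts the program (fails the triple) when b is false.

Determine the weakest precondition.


Working backward. After the program, the postcondition t + 5 = 4 <-> 2*cnt < 4 must hold; in canonical form it is t = -1 <-> 2*cnt < 4.
Before assert cnt - 6 >= -2 -> cnt = -5: (cnt >= 4 -> cnt = -5) and (t = -1 <-> 2*cnt < 4)
Before lim := lim - 5: (cnt >= 4 -> cnt = -5) and (t = -1 <-> 2*cnt < 4)
Before skip: (cnt >= 4 -> cnt = -5) and (t = -1 <-> 2*cnt < 4)
Before t := z - lim: (cnt >= 4 -> cnt = -5) and (z = lim - 1 <-> 2*cnt < 4)
Answer: WP = (cnt >= 4 -> cnt = -5) and (z = lim - 1 <-> 2*cnt < 4)


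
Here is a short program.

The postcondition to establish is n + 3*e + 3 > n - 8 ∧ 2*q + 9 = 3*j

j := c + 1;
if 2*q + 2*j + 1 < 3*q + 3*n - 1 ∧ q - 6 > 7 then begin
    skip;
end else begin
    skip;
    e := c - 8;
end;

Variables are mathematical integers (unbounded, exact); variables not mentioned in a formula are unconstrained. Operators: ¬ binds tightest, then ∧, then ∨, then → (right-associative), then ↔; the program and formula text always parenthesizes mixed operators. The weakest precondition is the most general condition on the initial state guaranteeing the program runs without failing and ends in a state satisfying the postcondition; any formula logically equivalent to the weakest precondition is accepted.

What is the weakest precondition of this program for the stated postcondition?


Working backward. After the program, the postcondition n + 3*e + 3 > n - 8 ∧ 2*q + 9 = 3*j must hold; in canonical form it is 3*e > -11 ∧ 2*q = 3*j - 9.
Then branch requires 3*e > -11 ∧ 2*q = 3*j - 9; else branch requires 3*c > 13 ∧ 2*q = 3*j - 9.
Before the if: ((2*j < 3*n + q - 2 ∧ q > 13) → (3*e > -11 ∧ 2*q = 3*j - 9)) ∧ ((¬(2*j < 3*n + q - 2 ∧ q > 13)) → (3*c > 13 ∧ 2*q = 3*j - 9))
Before j := c + 1: ((2*c < 3*n + q - 4 ∧ q > 13) → (3*e > -11 ∧ 2*q = 3*c - 6)) ∧ ((¬(2*c < 3*n + q - 4 ∧ q > 13)) → (3*c > 13 ∧ 2*q = 3*c - 6))
Answer: WP = ((2*c < 3*n + q - 4 ∧ q > 13) → (3*e > -11 ∧ 2*q = 3*c - 6)) ∧ ((¬(2*c < 3*n + q - 4 ∧ q > 13)) → (3*c > 13 ∧ 2*q = 3*c - 6))


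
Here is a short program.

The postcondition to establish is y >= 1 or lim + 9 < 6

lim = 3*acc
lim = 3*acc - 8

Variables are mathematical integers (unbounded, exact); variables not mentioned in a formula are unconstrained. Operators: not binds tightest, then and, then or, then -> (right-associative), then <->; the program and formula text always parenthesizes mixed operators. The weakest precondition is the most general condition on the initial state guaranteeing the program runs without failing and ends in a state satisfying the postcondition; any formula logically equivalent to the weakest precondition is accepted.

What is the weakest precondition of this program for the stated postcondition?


Working backward. After the program, the postcondition y >= 1 or lim + 9 < 6 must hold; in canonical form it is y >= 1 or lim < -3.
Before lim := 3*acc - 8: y >= 1 or 3*acc < 5
Before lim := 3*acc: y >= 1 or 3*acc < 5
Answer: WP = y >= 1 or 3*acc < 5


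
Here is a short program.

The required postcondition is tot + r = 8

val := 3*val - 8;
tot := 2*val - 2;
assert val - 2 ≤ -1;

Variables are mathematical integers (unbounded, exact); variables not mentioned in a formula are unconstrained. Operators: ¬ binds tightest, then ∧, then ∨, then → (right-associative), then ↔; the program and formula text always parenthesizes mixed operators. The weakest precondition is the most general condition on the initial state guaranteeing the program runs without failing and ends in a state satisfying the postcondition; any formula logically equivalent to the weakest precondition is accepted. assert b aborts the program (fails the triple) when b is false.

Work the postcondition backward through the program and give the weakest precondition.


Working backward. After the program, the postcondition tot + r = 8 must hold; in canonical form it is r + tot = 8.
Before assert val - 2 ≤ -1: val ≤ 1 ∧ r + tot = 8
Before tot := 2*val - 2: val ≤ 1 ∧ r + 2*val = 10
Before val := 3*val - 8: 3*val ≤ 9 ∧ r + 6*val = 26
Answer: WP = 3*val ≤ 9 ∧ r + 6*val = 26


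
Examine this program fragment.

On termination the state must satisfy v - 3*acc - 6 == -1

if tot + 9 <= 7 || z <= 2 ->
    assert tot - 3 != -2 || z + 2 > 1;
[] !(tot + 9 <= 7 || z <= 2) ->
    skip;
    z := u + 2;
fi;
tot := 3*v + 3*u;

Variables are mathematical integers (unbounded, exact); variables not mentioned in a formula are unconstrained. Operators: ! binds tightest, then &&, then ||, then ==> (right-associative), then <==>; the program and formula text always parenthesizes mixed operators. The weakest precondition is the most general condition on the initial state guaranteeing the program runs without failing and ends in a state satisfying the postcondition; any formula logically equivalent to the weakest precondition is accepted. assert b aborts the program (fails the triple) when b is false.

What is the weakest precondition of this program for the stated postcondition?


Working backward. After the program, the postcondition v - 3*acc - 6 == -1 must hold; in canonical form it is v == 3*acc + 5.
Before tot := 3*v + 3*u: v == 3*acc + 5
Then branch requires (tot != 1 || z > -1) && v == 3*acc + 5; else branch requires v == 3*acc + 5.
Before the if: ((tot <= -2 || z <= 2) ==> ((tot != 1 || z > -1) && v == 3*acc + 5)) && ((!(tot <= -2 || z <= 2)) ==> v == 3*acc + 5)
Answer: WP = ((tot <= -2 || z <= 2) ==> ((tot != 1 || z > -1) && v == 3*acc + 5)) && ((!(tot <= -2 || z <= 2)) ==> v == 3*acc + 5)


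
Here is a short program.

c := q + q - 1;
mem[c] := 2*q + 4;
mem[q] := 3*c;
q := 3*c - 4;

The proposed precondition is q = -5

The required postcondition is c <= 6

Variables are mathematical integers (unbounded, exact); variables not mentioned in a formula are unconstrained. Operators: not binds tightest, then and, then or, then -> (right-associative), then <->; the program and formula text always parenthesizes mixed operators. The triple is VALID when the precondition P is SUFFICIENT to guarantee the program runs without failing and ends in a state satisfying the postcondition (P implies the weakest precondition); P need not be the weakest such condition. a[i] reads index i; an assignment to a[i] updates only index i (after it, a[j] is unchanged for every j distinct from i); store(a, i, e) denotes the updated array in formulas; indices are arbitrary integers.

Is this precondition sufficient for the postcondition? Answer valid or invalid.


Working backward. After the program, c <= 6 must hold.
Before q := 3*c - 4: c <= 6
Before mem[q] := 3*c: c <= 6
Before mem[c] := 2*q + 4: c <= 6
Before c := q + q - 1: 2*q <= 7
The weakest precondition is 2*q <= 7.
Check whether q = -5 implies it.
Every state satisfying the precondition satisfies the weakest precondition: the implication holds.
Answer: valid


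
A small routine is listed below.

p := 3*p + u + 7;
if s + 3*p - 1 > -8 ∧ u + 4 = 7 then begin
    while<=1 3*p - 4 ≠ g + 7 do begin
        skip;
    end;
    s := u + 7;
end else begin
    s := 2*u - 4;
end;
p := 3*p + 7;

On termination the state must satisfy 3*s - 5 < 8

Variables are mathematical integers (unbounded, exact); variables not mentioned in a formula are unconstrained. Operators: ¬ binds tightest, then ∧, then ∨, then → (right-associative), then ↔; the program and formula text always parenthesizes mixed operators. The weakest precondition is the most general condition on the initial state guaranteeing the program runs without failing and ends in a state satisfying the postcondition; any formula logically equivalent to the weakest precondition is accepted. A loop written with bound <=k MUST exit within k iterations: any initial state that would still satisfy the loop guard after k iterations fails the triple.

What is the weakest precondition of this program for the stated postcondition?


Working backward. After the program, the postcondition 3*s - 5 < 8 must hold; in canonical form it is 3*s < 13.
Before p := 3*p + 7: 3*s < 13
Then branch requires (3*p ≠ g + 11 → ((¬(3*p ≠ g + 11)) ∧ 3*u < -8)) ∧ ((¬(3*p ≠ g + 11)) → 3*u < -8); else branch requires 6*u < 25.
Before the if: ((3*p + s > -7 ∧ u = 3) → ((3*p ≠ g + 11 → ((¬(3*p ≠ g + 11)) ∧ 3*u < -8)) ∧ ((¬(3*p ≠ g + 11)) → 3*u < -8))) ∧ ((¬(3*p + s > -7 ∧ u = 3)) → 6*u < 25)
Before p := 3*p + u + 7: ((9*p + s + 3*u > -28 ∧ u = 3) → ((9*p + 3*u ≠ g - 10 → ((¬(9*p + 3*u ≠ g - 10)) ∧ 3*u < -8)) ∧ ((¬(9*p + 3*u ≠ g - 10)) → 3*u < -8))) ∧ ((¬(9*p + s + 3*u > -28 ∧ u = 3)) → 6*u < 25)
Answer: WP = ((9*p + s + 3*u > -28 ∧ u = 3) → ((9*p + 3*u ≠ g - 10 → ((¬(9*p + 3*u ≠ g - 10)) ∧ 3*u < -8)) ∧ ((¬(9*p + 3*u ≠ g - 10)) → 3*u < -8))) ∧ ((¬(9*p + s + 3*u > -28 ∧ u = 3)) → 6*u < 25)


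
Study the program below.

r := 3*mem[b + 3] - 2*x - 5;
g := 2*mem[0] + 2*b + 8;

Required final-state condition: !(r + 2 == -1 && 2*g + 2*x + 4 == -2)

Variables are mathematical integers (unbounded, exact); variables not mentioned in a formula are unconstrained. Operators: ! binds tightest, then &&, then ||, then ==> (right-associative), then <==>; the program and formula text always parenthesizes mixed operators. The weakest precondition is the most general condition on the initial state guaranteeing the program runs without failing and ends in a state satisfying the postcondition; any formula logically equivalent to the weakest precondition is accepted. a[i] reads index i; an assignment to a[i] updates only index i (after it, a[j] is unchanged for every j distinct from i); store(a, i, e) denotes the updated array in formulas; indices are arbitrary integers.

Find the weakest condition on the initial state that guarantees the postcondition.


Working backward. After the program, the postcondition !(r + 2 == -1 && 2*g + 2*x + 4 == -2) must hold; in canonical form it is !(r == -3 && 2*g + 2*x == -6).
Before g := 2*mem[0] + 2*b + 8: !(r == -3 && 4*mem[0] + 4*b + 2*x == -22)
Before r := 3*mem[b + 3] - 2*x - 5: !(3*mem[b + 3] == 2*x + 2 && 4*mem[0] + 4*b + 2*x == -22)
Answer: WP = !(3*mem[b + 3] == 2*x + 2 && 4*mem[0] + 4*b + 2*x == -22)


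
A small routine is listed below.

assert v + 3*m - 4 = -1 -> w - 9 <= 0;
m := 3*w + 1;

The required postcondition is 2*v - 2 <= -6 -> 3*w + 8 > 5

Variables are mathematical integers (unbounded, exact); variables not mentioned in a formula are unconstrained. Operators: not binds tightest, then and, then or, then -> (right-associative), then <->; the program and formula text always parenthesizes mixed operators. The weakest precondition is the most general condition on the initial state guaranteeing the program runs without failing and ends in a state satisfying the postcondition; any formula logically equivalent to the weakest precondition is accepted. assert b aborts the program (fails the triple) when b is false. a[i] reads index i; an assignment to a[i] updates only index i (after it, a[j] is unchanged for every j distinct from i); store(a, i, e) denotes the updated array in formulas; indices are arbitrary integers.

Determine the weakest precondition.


Working backward. After the program, the postcondition 2*v - 2 <= -6 -> 3*w + 8 > 5 must hold; in canonical form it is 2*v <= -4 -> 3*w > -3.
Before m := 3*w + 1: 2*v <= -4 -> 3*w > -3
Before assert v + 3*m - 4 = -1 -> w - 9 <= 0: (3*m + v = 3 -> w <= 9) and (2*v <= -4 -> 3*w > -3)
Answer: WP = (3*m + v = 3 -> w <= 9) and (2*v <= -4 -> 3*w > -3)


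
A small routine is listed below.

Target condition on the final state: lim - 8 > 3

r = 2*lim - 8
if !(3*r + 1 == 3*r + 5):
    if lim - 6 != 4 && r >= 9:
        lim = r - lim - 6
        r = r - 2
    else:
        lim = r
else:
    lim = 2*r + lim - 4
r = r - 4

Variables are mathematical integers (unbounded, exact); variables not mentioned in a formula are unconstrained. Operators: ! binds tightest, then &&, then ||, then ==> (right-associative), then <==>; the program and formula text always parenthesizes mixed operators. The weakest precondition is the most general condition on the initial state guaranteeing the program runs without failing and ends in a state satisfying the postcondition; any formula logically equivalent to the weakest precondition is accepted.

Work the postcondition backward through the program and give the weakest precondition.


Working backward. After the program, the postcondition lim - 8 > 3 must hold; in canonical form it is lim > 11.
Before r := r - 4: lim > 11
Then branch requires ((lim != 10 && r >= 9) ==> r > lim + 17) && ((!(lim != 10 && r >= 9)) ==> r > 11); else branch requires lim + 2*r > 15.
Before the if: ((lim != 10 && r >= 9) ==> r > lim + 17) && ((!(lim != 10 && r >= 9)) ==> r > 11)
Before r := 2*lim - 8: ((lim != 10 && 2*lim >= 17) ==> lim > 25) && ((!(lim != 10 && 2*lim >= 17)) ==> 2*lim > 19)
Answer: WP = ((lim != 10 && 2*lim >= 17) ==> lim > 25) && ((!(lim != 10 && 2*lim >= 17)) ==> 2*lim > 19)


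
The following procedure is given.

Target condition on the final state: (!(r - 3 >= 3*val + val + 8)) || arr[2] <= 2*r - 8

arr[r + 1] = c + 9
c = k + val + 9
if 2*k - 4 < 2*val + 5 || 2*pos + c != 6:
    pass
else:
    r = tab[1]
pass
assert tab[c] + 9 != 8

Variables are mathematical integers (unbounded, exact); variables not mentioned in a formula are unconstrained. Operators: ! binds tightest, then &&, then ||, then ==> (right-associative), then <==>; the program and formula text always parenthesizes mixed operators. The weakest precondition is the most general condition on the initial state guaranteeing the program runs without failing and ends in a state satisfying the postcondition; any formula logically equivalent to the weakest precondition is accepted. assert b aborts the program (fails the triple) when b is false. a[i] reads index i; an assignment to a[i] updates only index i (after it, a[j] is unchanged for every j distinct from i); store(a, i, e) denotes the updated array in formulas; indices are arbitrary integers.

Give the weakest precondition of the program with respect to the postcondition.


Working backward. After the program, the postcondition (!(r - 3 >= 3*val + val + 8)) || arr[2] <= 2*r - 8 must hold; in canonical form it is (!(r >= 4*val + 11)) || arr[2] <= 2*r - 8.
Before assert tab[c] + 9 != 8: tab[c] != -1 && ((!(r >= 4*val + 11)) || arr[2] <= 2*r - 8)
Before skip: tab[c] != -1 && ((!(r >= 4*val + 11)) || arr[2] <= 2*r - 8)
Then branch requires tab[c] != -1 && ((!(r >= 4*val + 11)) || arr[2] <= 2*r - 8); else branch requires tab[c] != -1 && ((!(tab[1] >= 4*val + 11)) || arr[2] <= 2*tab[1] - 8).
Before the if: ((2*k < 2*val + 9 || c + 2*pos != 6) ==> (tab[c] != -1 && ((!(r >= 4*val + 11)) || arr[2] <= 2*r - 8))) && ((!(2*k < 2*val + 9 || c + 2*pos != 6)) ==> (tab[c] != -1 && ((!(tab[1] >= 4*val + 11)) || arr[2] <= 2*tab[1] - 8)))
Before c := k + val + 9: ((2*k < 2*val + 9 || k + 2*pos + val != -3) ==> (tab[k + val + 9] != -1 && ((!(r >= 4*val + 11)) || arr[2] <= 2*r - 8))) && ((!(2*k < 2*val + 9 || k + 2*pos + val != -3)) ==> (tab[k + val + 9] != -1 && ((!(tab[1] >= 4*val + 11)) || arr[2] <= 2*tab[1] - 8)))
Before arr[r + 1] := c + 9: ((2*k < 2*val + 9 || k + 2*pos + val != -3) ==> (tab[k + val + 9] != -1 && ((!(r >= 4*val + 11)) || store(arr, r + 1, c + 9)[2] <= 2*r - 8))) && ((!(2*k < 2*val + 9 || k + 2*pos + val != -3)) ==> (tab[k + val + 9] != -1 && ((!(tab[1] >= 4*val + 11)) || store(arr, r + 1, c + 9)[2] <= 2*tab[1] - 8)))
Answer: WP = ((2*k < 2*val + 9 || k + 2*pos + val != -3) ==> (tab[k + val + 9] != -1 && ((!(r >= 4*val + 11)) || store(arr, r + 1, c + 9)[2] <= 2*r - 8))) && ((!(2*k < 2*val + 9 || k + 2*pos + val != -3)) ==> (tab[k + val + 9] != -1 && ((!(tab[1] >= 4*val + 11)) || store(arr, r + 1, c + 9)[2] <= 2*tab[1] - 8)))


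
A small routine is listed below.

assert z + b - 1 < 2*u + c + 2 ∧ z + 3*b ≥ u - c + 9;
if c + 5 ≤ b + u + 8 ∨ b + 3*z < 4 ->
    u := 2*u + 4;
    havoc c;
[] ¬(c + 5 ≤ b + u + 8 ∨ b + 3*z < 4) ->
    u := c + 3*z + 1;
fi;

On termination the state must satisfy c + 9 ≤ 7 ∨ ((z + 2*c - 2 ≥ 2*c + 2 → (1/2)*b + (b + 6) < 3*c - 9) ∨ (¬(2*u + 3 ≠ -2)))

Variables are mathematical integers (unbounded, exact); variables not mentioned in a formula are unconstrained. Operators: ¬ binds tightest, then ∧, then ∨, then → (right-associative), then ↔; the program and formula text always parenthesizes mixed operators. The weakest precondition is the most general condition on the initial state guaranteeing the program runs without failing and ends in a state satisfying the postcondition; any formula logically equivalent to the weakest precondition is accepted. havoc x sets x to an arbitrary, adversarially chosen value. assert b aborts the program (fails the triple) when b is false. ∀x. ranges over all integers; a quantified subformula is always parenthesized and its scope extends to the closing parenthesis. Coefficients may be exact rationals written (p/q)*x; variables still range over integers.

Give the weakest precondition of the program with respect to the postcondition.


Working backward. After the program, the postcondition c + 9 ≤ 7 ∨ ((z + 2*c - 2 ≥ 2*c + 2 → (1/2)*b + (b + 6) < 3*c - 9) ∨ (¬(2*u + 3 ≠ -2))) must hold; in canonical form it is c ≤ -2 ∨ (z ≥ 4 → (3/2)*b < 3*c - 15) ∨ (¬(2*u ≠ -5)).
Then branch requires ∀c_1. (c_1 ≤ -2 ∨ (z ≥ 4 → (3/2)*b < 3*c_1 - 15) ∨ (¬(4*u ≠ -13))); else branch requires c ≤ -2 ∨ (z ≥ 4 → (3/2)*b < 3*c - 15) ∨ (¬(2*c + 6*z ≠ -7)).
Before the if: ((c ≤ b + u + 3 ∨ b + 3*z < 4) → (∀c_1. (c_1 ≤ -2 ∨ (z ≥ 4 → (3/2)*b < 3*c_1 - 15) ∨ (¬(4*u ≠ -13))))) ∧ ((¬(c ≤ b + u + 3 ∨ b + 3*z < 4)) → (c ≤ -2 ∨ (z ≥ 4 → (3/2)*b < 3*c - 15) ∨ (¬(2*c + 6*z ≠ -7))))
Before assert z + b - 1 < 2*u + c + 2 ∧ z + 3*b ≥ u - c + 9: b + z < c + 2*u + 3 ∧ 3*b + c + z ≥ u + 9 ∧ ((c ≤ b + u + 3 ∨ b + 3*z < 4) → (∀c_1. (c_1 ≤ -2 ∨ (z ≥ 4 → (3/2)*b < 3*c_1 - 15) ∨ (¬(4*u ≠ -13))))) ∧ ((¬(c ≤ b + u + 3 ∨ b + 3*z < 4)) → (c ≤ -2 ∨ (z ≥ 4 → (3/2)*b < 3*c - 15) ∨ (¬(2*c + 6*z ≠ -7))))
Answer: WP = b + z < c + 2*u + 3 ∧ 3*b + c + z ≥ u + 9 ∧ ((c ≤ b + u + 3 ∨ b + 3*z < 4) → (∀c_1. (c_1 ≤ -2 ∨ (z ≥ 4 → (3/2)*b < 3*c_1 - 15) ∨ (¬(4*u ≠ -13))))) ∧ ((¬(c ≤ b + u + 3 ∨ b + 3*z < 4)) → (c ≤ -2 ∨ (z ≥ 4 → (3/2)*b < 3*c - 15) ∨ (¬(2*c + 6*z ≠ -7))))


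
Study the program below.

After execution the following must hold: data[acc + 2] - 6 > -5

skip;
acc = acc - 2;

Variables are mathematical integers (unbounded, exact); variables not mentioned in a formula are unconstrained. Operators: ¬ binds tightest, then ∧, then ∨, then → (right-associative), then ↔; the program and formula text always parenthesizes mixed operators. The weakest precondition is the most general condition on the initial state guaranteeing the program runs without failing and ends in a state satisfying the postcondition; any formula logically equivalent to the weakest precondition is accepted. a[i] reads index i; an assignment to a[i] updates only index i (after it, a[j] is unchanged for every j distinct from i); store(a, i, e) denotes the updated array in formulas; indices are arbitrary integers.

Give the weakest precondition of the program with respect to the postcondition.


Working backward. After the program, the postcondition data[acc + 2] - 6 > -5 must hold; in canonical form it is data[acc + 2] > 1.
Before acc := acc - 2: data[acc] > 1
Before skip: data[acc] > 1
Answer: WP = data[acc] > 1


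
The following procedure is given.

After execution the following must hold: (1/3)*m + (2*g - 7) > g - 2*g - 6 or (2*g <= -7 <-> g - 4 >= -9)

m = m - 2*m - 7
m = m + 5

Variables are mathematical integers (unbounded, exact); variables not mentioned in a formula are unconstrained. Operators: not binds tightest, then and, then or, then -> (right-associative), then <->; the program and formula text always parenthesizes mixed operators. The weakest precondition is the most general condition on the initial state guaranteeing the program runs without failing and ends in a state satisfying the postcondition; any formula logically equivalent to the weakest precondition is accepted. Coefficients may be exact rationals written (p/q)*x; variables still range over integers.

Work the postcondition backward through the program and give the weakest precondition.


Working backward. After the program, the postcondition (1/3)*m + (2*g - 7) > g - 2*g - 6 or (2*g <= -7 <-> g - 4 >= -9) must hold; in canonical form it is 3*g + (1/3)*m > 1 or (2*g <= -7 <-> g >= -5).
Before m := m + 5: 3*g + (1/3)*m > -2/3 or (2*g <= -7 <-> g >= -5)
Before m := m - 2*m - 7: 3*g > (1/3)*m + 5/3 or (2*g <= -7 <-> g >= -5)
Answer: WP = 3*g > (1/3)*m + 5/3 or (2*g <= -7 <-> g >= -5)


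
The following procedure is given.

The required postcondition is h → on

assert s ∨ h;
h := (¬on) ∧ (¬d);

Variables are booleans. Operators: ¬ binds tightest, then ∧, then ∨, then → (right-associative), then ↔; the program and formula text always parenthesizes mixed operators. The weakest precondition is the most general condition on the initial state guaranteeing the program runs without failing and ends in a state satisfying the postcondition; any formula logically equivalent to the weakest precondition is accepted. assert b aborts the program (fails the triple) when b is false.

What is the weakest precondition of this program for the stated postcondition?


Working backward. After the program, h → on must hold.
Before h := (¬on) ∧ (¬d): ((¬on) ∧ (¬d)) → on
Before assert s ∨ h: (s ∨ h) ∧ (((¬on) ∧ (¬d)) → on)
Answer: WP = (s ∨ h) ∧ (((¬on) ∧ (¬d)) → on)


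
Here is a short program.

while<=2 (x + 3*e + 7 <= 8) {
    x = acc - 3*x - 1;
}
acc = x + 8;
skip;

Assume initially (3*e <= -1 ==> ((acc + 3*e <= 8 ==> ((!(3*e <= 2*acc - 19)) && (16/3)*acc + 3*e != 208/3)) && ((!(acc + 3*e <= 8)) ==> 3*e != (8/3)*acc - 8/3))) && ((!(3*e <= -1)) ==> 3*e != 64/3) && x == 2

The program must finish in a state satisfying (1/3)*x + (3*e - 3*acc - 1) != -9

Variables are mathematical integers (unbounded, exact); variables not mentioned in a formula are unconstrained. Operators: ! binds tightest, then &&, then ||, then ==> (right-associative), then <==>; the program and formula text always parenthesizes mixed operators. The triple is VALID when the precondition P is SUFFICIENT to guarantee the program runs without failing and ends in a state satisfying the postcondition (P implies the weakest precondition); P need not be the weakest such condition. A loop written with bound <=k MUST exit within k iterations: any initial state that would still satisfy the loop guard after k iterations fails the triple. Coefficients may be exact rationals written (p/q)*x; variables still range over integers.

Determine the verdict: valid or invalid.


Working backward. After the program, the postcondition (1/3)*x + (3*e - 3*acc - 1) != -9 must hold; in canonical form it is 3*e + (1/3)*x != 3*acc - 8.
Before skip: 3*e + (1/3)*x != 3*acc - 8
Before acc := x + 8: 3*e != (8/3)*x + 16
Before the loop (bound <=2), unroll the exhaustion recursion (WP_0 = exit-now case; WP_j = one more guarded iteration, up to j = 2):
  WP_0: (!(3*e + x <= 1)) && 3*e != (8/3)*x + 16
  WP_1: (3*e + x <= 1 ==> ((!(acc + 3*e <= 3*x + 2)) && 3*e + 8*x != (8/3)*acc + 40/3)) && ((!(3*e + x <= 1)) ==> 3*e != (8/3)*x + 16)
  WP_2: (3*e + x <= 1 ==> ((acc + 3*e <= 3*x + 2 ==> ((!(3*e + 9*x <= 2*acc - 1)) && (16/3)*acc + 3*e != 24*x + 64/3)) && ((!(acc + 3*e <= 3*x + 2)) ==> 3*e + 8*x != (8/3)*acc + 40/3))) && ((!(3*e + x <= 1)) ==> 3*e != (8/3)*x + 16)
So before the loop: (3*e + x <= 1 ==> ((acc + 3*e <= 3*x + 2 ==> ((!(3*e + 9*x <= 2*acc - 1)) && (16/3)*acc + 3*e != 24*x + 64/3)) && ((!(acc + 3*e <= 3*x + 2)) ==> 3*e + 8*x != (8/3)*acc + 40/3))) && ((!(3*e + x <= 1)) ==> 3*e != (8/3)*x + 16)
The weakest precondition is (3*e + x <= 1 ==> ((acc + 3*e <= 3*x + 2 ==> ((!(3*e + 9*x <= 2*acc - 1)) && (16/3)*acc + 3*e != 24*x + 64/3)) && ((!(acc + 3*e <= 3*x + 2)) ==> 3*e + 8*x != (8/3)*acc + 40/3))) && ((!(3*e + x <= 1)) ==> 3*e != (8/3)*x + 16).
Check whether (3*e <= -1 ==> ((acc + 3*e <= 8 ==> ((!(3*e <= 2*acc - 19)) && (16/3)*acc + 3*e != 208/3)) && ((!(acc + 3*e <= 8)) ==> 3*e != (8/3)*acc - 8/3))) && ((!(3*e <= -1)) ==> 3*e != 64/3) && x == 2 implies it.
Every state satisfying the precondition satisfies the weakest precondition: the implication holds.
Answer: valid


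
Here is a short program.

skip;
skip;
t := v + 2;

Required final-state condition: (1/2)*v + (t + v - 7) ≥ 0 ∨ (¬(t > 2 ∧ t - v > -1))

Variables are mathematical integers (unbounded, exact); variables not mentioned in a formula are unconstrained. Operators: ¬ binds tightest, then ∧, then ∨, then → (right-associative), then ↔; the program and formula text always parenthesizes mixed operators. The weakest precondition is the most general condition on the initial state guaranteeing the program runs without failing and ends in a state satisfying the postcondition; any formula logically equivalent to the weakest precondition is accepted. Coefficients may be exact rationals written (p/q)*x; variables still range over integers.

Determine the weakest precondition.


Working backward. After the program, the postcondition (1/2)*v + (t + v - 7) ≥ 0 ∨ (¬(t > 2 ∧ t - v > -1)) must hold; in canonical form it is t + (3/2)*v ≥ 7 ∨ (¬(t > 2 ∧ t > v - 1)).
Before t := v + 2: (5/2)*v ≥ 5 ∨ (¬(v > 0))
Before skip: (5/2)*v ≥ 5 ∨ (¬(v > 0))
Before skip: (5/2)*v ≥ 5 ∨ (¬(v > 0))
Answer: WP = (5/2)*v ≥ 5 ∨ (¬(v > 0))


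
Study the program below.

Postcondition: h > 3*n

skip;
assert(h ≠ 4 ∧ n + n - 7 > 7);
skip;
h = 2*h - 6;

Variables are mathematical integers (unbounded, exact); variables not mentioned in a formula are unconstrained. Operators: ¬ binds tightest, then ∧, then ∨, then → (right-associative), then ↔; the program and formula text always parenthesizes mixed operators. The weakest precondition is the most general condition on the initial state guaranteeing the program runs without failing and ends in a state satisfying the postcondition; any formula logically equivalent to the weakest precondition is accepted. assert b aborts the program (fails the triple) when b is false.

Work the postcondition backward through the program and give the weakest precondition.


Working backward. After the program, h > 3*n must hold.
Before h := 2*h - 6: 2*h > 3*n + 6
Before skip: 2*h > 3*n + 6
Before assert h ≠ 4 ∧ n + n - 7 > 7: h ≠ 4 ∧ 2*n > 14 ∧ 2*h > 3*n + 6
Before skip: h ≠ 4 ∧ 2*n > 14 ∧ 2*h > 3*n + 6
Answer: WP = h ≠ 4 ∧ 2*n > 14 ∧ 2*h > 3*n + 6


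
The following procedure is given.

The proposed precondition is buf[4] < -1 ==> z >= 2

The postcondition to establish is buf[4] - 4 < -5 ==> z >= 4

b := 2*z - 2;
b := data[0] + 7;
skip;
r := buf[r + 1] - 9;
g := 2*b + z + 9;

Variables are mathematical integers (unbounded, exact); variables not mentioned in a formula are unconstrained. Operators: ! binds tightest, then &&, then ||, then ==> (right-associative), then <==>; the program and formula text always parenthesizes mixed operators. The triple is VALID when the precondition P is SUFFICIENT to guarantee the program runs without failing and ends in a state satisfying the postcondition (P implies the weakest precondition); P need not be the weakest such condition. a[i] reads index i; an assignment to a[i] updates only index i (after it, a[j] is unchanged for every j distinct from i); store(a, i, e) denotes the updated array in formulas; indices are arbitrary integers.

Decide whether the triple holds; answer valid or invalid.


Working backward. After the program, the postcondition buf[4] - 4 < -5 ==> z >= 4 must hold; in canonical form it is buf[4] < -1 ==> z >= 4.
Before g := 2*b + z + 9: buf[4] < -1 ==> z >= 4
Before r := buf[r + 1] - 9: buf[4] < -1 ==> z >= 4
Before skip: buf[4] < -1 ==> z >= 4
Before b := data[0] + 7: buf[4] < -1 ==> z >= 4
Before b := 2*z - 2: buf[4] < -1 ==> z >= 4
The weakest precondition is buf[4] < -1 ==> z >= 4.
Check whether buf[4] < -1 ==> z >= 2 implies it.
Countermodel: at the initial state buf = {[4] = -2, elsewhere -2}, z = 2, the precondition holds but the weakest precondition fails.
Answer: invalid


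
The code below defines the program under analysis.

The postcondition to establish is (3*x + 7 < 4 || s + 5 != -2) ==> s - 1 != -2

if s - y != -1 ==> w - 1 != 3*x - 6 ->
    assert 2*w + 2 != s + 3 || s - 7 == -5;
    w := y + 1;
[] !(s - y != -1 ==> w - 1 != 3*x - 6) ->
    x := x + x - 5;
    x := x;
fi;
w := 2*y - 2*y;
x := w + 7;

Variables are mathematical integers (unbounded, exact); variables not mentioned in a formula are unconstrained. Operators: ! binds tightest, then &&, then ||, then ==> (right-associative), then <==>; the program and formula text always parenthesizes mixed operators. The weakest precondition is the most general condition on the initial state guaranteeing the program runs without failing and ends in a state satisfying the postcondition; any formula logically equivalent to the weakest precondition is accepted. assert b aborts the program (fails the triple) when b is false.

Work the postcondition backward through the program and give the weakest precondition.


Working backward. After the program, the postcondition (3*x + 7 < 4 || s + 5 != -2) ==> s - 1 != -2 must hold; in canonical form it is (3*x < -3 || s != -7) ==> s != -1.
Before x := w + 7: (3*w < -24 || s != -7) ==> s != -1
Before w := 2*y - 2*y: s != -7 ==> s != -1
Then branch requires (2*w != s + 1 || s == 2) && (s != -7 ==> s != -1); else branch requires s != -7 ==> s != -1.
Before the if: ((s != y - 1 ==> w != 3*x - 5) ==> ((2*w != s + 1 || s == 2) && (s != -7 ==> s != -1))) && ((!(s != y - 1 ==> w != 3*x - 5)) ==> (s != -7 ==> s != -1))
Answer: WP = ((s != y - 1 ==> w != 3*x - 5) ==> ((2*w != s + 1 || s == 2) && (s != -7 ==> s != -1))) && ((!(s != y - 1 ==> w != 3*x - 5)) ==> (s != -7 ==> s != -1))


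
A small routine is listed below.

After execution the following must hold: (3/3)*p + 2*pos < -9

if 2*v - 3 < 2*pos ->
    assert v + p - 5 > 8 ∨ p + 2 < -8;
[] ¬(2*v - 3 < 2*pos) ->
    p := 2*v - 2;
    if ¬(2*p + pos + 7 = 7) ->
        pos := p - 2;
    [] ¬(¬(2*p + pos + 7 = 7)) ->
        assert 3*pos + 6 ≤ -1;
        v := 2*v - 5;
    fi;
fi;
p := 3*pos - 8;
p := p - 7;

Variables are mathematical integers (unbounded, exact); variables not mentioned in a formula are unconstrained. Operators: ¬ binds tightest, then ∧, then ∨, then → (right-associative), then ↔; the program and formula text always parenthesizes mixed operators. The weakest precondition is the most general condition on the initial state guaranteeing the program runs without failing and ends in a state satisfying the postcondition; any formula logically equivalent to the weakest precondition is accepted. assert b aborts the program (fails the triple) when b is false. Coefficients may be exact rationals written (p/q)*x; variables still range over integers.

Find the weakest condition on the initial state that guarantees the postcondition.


Working backward. After the program, the postcondition (3/3)*p + 2*pos < -9 must hold; in canonical form it is p + 2*pos < -9.
Before p := p - 7: p + 2*pos < -2
Before p := 3*pos - 8: 5*pos < 6
Then branch requires (p + v > 13 ∨ p < -10) ∧ 5*pos < 6; else branch requires ((¬(pos + 4*v = 4)) → 10*v < 26) ∧ (pos + 4*v = 4 → (3*pos ≤ -7 ∧ 5*pos < 6)).
Before the if: (2*v < 2*pos + 3 → ((p + v > 13 ∨ p < -10) ∧ 5*pos < 6)) ∧ ((¬(2*v < 2*pos + 3)) → (((¬(pos + 4*v = 4)) → 10*v < 26) ∧ (pos + 4*v = 4 → (3*pos ≤ -7 ∧ 5*pos < 6))))
Answer: WP = (2*v < 2*pos + 3 → ((p + v > 13 ∨ p < -10) ∧ 5*pos < 6)) ∧ ((¬(2*v < 2*pos + 3)) → (((¬(pos + 4*v = 4)) → 10*v < 26) ∧ (pos + 4*v = 4 → (3*pos ≤ -7 ∧ 5*pos < 6))))
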